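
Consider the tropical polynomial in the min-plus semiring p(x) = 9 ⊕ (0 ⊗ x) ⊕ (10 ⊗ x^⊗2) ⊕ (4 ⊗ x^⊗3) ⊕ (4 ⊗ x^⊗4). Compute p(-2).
p(-2) = -4

A tropical monomial a ⊗ x^⊗i evaluates to a + i · x. Evaluating each term at x = -2:
  Term 0 contributes 9 + 0 · -2 = 9
  Term 1 contributes 0 + 1 · -2 = -2
  Term 2 contributes 10 + 2 · -2 = 6
  Term 3 contributes 4 + 3 · -2 = -2
  Term 4 contributes 4 + 4 · -2 = -4
p(-2) = ⊕ of these = min[9, -2, 6, -2, -4] = -4.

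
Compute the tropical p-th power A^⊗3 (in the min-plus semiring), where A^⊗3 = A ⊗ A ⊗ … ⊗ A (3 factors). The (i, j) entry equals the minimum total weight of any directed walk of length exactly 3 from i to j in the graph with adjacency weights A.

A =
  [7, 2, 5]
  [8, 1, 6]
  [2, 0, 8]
A^⊗3 =
  [10, 4, 9]
  [9, 3, 8]
  [8, 2, 7]

Each entry (A^⊗3)_ij equals the minimum over all length-3 walks i = v_0 → v_1 → … → v_3 = j of Σ_t A[v_t][v_{t+1}]. For example, for (i, j) = (0, 2) we minimise over 9 possible intermediate vertex sequences; the minimum is 9, attained along the walk 0 → 1 → 1 → 2.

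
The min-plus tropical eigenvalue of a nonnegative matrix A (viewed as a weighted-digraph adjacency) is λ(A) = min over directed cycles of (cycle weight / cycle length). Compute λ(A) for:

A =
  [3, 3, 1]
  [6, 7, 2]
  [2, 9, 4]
λ(A) = 3/2

Enumerate directed cycles and compute their means (weight / length). Sample:
  cycle 0 → 0: weight = 3, length = 1, mean = 3/1 ≈ 3.000
  cycle 1 → 1: weight = 7, length = 1, mean = 7/1 ≈ 7.000
  cycle 2 → 2: weight = 4, length = 1, mean = 4/1 ≈ 4.000
  cycle 0 → 1 → 0: weight = 9, length = 2, mean = 9/2 ≈ 4.500
  cycle 0 → 2 → 0: weight = 3, length = 2, mean = 3/2 ≈ 1.500
  cycle 1 → 0 → 1: weight = 9, length = 2, mean = 9/2 ≈ 4.500
Minimum mean = 1.500, attained e.g. along the cycle 0 → 2 → 0 with weight 3 and length 2. So λ(A) = 3/2 = 3/2.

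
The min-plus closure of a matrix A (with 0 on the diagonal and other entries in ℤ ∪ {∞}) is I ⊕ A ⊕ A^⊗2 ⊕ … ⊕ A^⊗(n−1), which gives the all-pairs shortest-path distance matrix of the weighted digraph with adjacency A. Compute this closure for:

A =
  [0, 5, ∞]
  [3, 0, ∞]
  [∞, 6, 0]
Closure =
  [0, 5, ∞]
  [3, 0, ∞]
  [9, 6, 0]

This is the Floyd-Warshall all-pairs shortest-path computation. For each intermediate vertex k = 0, 1, …, 2, update dist[i][j] ← min(dist[i][j], dist[i][k] + dist[k][j]). The final matrix gives, for each (i, j), the minimum total weight of any directed path from i to j (possibly empty when i = j).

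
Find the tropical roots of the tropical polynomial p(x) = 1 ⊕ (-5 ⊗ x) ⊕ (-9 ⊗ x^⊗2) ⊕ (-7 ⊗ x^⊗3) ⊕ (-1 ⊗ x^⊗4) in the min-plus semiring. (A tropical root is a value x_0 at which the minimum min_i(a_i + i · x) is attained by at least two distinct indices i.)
Roots: {-6, -2, 4, 6}

Each tropical root is a break point of the lower envelope of the lines y = a_i + i · x (there are 5 lines, with slopes 0, 1, ..., 4). Only the lines that attain the minimum somewhere contribute to roots; other lines are dominated. Here the surviving (envelope) indices are i = 4, i = 3, i = 2, i = 1, i = 0.
Intersections between consecutive envelope lines give the roots: for adjacent envelope indices i < j the intersection is x = (a_i − a_j) / (j − i). Reading off the sorted break points: {-6, -2, 4, 6}.
Verification: at each break x_0, at least two indices attain the minimum of min_i(a_i + i · x_0).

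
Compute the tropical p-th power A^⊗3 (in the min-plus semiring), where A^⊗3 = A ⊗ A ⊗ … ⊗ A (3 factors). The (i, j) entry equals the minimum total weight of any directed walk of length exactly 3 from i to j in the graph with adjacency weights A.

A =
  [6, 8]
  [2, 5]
A^⊗3 =
  [15, 18]
  [12, 15]

Each entry (A^⊗3)_ij equals the minimum over all length-3 walks i = v_0 → v_1 → … → v_3 = j of Σ_t A[v_t][v_{t+1}]. For example, for (i, j) = (0, 1) we minimise over 4 possible intermediate vertex sequences; the minimum is 18, attained along the walk 0 → 1 → 0 → 1.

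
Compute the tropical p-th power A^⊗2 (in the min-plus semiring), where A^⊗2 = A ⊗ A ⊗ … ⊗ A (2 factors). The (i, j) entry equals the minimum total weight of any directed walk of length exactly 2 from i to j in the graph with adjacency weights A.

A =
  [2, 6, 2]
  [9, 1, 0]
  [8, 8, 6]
A^⊗2 =
  [4, 7, 4]
  [8, 2, 1]
  [10, 9, 8]

Each entry (A^⊗2)_ij equals the minimum over all length-2 walks i = v_0 → v_1 → … → v_2 = j of Σ_t A[v_t][v_{t+1}]. For example, for (i, j) = (0, 2) we minimise over 3 possible intermediate vertex sequences; the minimum is 4, attained along the walk 0 → 0 → 2.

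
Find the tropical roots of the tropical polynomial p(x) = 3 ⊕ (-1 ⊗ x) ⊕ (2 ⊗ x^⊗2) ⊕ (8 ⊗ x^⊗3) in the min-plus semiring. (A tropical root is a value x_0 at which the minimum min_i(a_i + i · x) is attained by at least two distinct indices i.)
Roots: {-6, -3, 4}

Each tropical root is a break point of the lower envelope of the lines y = a_i + i · x (there are 4 lines, with slopes 0, 1, ..., 3). Only the lines that attain the minimum somewhere contribute to roots; other lines are dominated. Here the surviving (envelope) indices are i = 3, i = 2, i = 1, i = 0.
Intersections between consecutive envelope lines give the roots: for adjacent envelope indices i < j the intersection is x = (a_i − a_j) / (j − i). Reading off the sorted break points: {-6, -3, 4}.
Verification: at each break x_0, at least two indices attain the minimum of min_i(a_i + i · x_0).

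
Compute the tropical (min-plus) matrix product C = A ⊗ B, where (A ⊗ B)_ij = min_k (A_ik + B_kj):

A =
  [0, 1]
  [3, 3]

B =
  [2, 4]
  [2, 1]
A ⊗ B =
  [2, 2]
  [5, 4]

Apply the min-plus product entry-by-entry:
  C[0][0] = min over k of (A[0][0] + B[0][0] = 0 + 2 = 2, A[0][1] + B[1][0] = 1 + 2 = 3) = 2 (attained at k = 0)
  C[0][1] = min over k of (A[0][0] + B[0][1] = 0 + 4 = 4, A[0][1] + B[1][1] = 1 + 1 = 2) = 2 (attained at k = 1)
  C[1][0] = min over k of (A[1][0] + B[0][0] = 3 + 2 = 5, A[1][1] + B[1][0] = 3 + 2 = 5) = 5 (attained at k = 0)
  C[1][1] = min over k of (A[1][0] + B[0][1] = 3 + 4 = 7, A[1][1] + B[1][1] = 3 + 1 = 4) = 4 (attained at k = 1)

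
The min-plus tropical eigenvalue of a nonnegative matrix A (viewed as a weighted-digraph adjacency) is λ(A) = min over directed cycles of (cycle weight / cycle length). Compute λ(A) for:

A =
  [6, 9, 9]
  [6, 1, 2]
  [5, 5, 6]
λ(A) = 1

Enumerate directed cycles and compute their means (weight / length). Sample:
  cycle 0 → 0: weight = 6, length = 1, mean = 6/1 ≈ 6.000
  cycle 1 → 1: weight = 1, length = 1, mean = 1/1 ≈ 1.000
  cycle 2 → 2: weight = 6, length = 1, mean = 6/1 ≈ 6.000
  cycle 0 → 1 → 0: weight = 15, length = 2, mean = 15/2 ≈ 7.500
  cycle 0 → 2 → 0: weight = 14, length = 2, mean = 14/2 ≈ 7.000
  cycle 1 → 0 → 1: weight = 15, length = 2, mean = 15/2 ≈ 7.500
Minimum mean = 1.000, attained e.g. along the cycle 1 → 1 with weight 1 and length 1. So λ(A) = 1/1 = 1.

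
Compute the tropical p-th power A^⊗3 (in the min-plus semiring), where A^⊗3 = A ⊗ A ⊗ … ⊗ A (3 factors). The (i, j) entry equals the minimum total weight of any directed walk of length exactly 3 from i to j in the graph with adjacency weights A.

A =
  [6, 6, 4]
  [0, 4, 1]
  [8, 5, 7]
A^⊗3 =
  [9, 12, 10]
  [6, 9, 7]
  [9, 11, 9]

Each entry (A^⊗3)_ij equals the minimum over all length-3 walks i = v_0 → v_1 → … → v_3 = j of Σ_t A[v_t][v_{t+1}]. For example, for (i, j) = (0, 2) we minimise over 9 possible intermediate vertex sequences; the minimum is 10, attained along the walk 0 → 1 → 0 → 2.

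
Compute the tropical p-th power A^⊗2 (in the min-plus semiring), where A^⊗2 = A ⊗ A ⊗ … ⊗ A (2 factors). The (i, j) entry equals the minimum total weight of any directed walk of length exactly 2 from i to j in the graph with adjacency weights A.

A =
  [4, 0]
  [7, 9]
A^⊗2 =
  [7, 4]
  [11, 7]

Each entry (A^⊗2)_ij equals the minimum over all length-2 walks i = v_0 → v_1 → … → v_2 = j of Σ_t A[v_t][v_{t+1}]. For example, for (i, j) = (0, 1) we minimise over 2 possible intermediate vertex sequences; the minimum is 4, attained along the walk 0 → 0 → 1.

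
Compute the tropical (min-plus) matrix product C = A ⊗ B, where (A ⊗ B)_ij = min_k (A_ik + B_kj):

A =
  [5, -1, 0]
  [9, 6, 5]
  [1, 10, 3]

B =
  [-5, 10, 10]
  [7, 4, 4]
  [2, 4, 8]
A ⊗ B =
  [0, 3, 3]
  [4, 9, 10]
  [-4, 7, 11]

Apply the min-plus product entry-by-entry:
  C[0][0] = min over k of (A[0][0] + B[0][0] = 5 + -5 = 0, A[0][1] + B[1][0] = -1 + 7 = 6, A[0][2] + B[2][0] = 0 + 2 = 2) = 0 (attained at k = 0)
  C[0][1] = min over k of (A[0][0] + B[0][1] = 5 + 10 = 15, A[0][1] + B[1][1] = -1 + 4 = 3, A[0][2] + B[2][1] = 0 + 4 = 4) = 3 (attained at k = 1)
  C[0][2] = min over k of (A[0][0] + B[0][2] = 5 + 10 = 15, A[0][1] + B[1][2] = -1 + 4 = 3, A[0][2] + B[2][2] = 0 + 8 = 8) = 3 (attained at k = 1)
  C[1][0] = min over k of (A[1][0] + B[0][0] = 9 + -5 = 4, A[1][1] + B[1][0] = 6 + 7 = 13, A[1][2] + B[2][0] = 5 + 2 = 7) = 4 (attained at k = 0)
  C[1][1] = min over k of (A[1][0] + B[0][1] = 9 + 10 = 19, A[1][1] + B[1][1] = 6 + 4 = 10, A[1][2] + B[2][1] = 5 + 4 = 9) = 9 (attained at k = 2)
  C[1][2] = min over k of (A[1][0] + B[0][2] = 9 + 10 = 19, A[1][1] + B[1][2] = 6 + 4 = 10, A[1][2] + B[2][2] = 5 + 8 = 13) = 10 (attained at k = 1)
  C[2][0] = min over k of (A[2][0] + B[0][0] = 1 + -5 = -4, A[2][1] + B[1][0] = 10 + 7 = 17, A[2][2] + B[2][0] = 3 + 2 = 5) = -4 (attained at k = 0)
  C[2][1] = min over k of (A[2][0] + B[0][1] = 1 + 10 = 11, A[2][1] + B[1][1] = 10 + 4 = 14, A[2][2] + B[2][1] = 3 + 4 = 7) = 7 (attained at k = 2)
  C[2][2] = min over k of (A[2][0] + B[0][2] = 1 + 10 = 11, A[2][1] + B[1][2] = 10 + 4 = 14, A[2][2] + B[2][2] = 3 + 8 = 11) = 11 (attained at k = 0)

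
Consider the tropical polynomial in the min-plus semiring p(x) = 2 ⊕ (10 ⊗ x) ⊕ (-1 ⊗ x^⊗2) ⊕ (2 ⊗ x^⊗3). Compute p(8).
p(8) = 2

A tropical monomial a ⊗ x^⊗i evaluates to a + i · x. Evaluating each term at x = 8:
  Term 0 contributes 2 + 0 · 8 = 2
  Term 1 contributes 10 + 1 · 8 = 18
  Term 2 contributes -1 + 2 · 8 = 15
  Term 3 contributes 2 + 3 · 8 = 26
p(8) = ⊕ of these = min[2, 18, 15, 26] = 2.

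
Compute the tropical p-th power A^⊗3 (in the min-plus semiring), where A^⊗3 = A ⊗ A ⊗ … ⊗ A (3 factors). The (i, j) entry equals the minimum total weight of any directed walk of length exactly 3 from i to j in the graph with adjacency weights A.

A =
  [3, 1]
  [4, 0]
A^⊗3 =
  [5, 1]
  [4, 0]

Each entry (A^⊗3)_ij equals the minimum over all length-3 walks i = v_0 → v_1 → … → v_3 = j of Σ_t A[v_t][v_{t+1}]. For example, for (i, j) = (0, 1) we minimise over 4 possible intermediate vertex sequences; the minimum is 1, attained along the walk 0 → 1 → 1 → 1.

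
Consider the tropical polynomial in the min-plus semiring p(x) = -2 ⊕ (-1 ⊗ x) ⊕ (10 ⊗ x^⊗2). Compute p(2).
p(2) = -2

A tropical monomial a ⊗ x^⊗i evaluates to a + i · x. Evaluating each term at x = 2:
  Term 0 contributes -2 + 0 · 2 = -2
  Term 1 contributes -1 + 1 · 2 = 1
  Term 2 contributes 10 + 2 · 2 = 14
p(2) = ⊕ of these = min[-2, 1, 14] = -2.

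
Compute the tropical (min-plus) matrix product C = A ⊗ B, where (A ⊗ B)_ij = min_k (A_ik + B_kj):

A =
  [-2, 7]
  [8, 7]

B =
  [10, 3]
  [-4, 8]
A ⊗ B =
  [3, 1]
  [3, 11]

Apply the min-plus product entry-by-entry:
  C[0][0] = min over k of (A[0][0] + B[0][0] = -2 + 10 = 8, A[0][1] + B[1][0] = 7 + -4 = 3) = 3 (attained at k = 1)
  C[0][1] = min over k of (A[0][0] + B[0][1] = -2 + 3 = 1, A[0][1] + B[1][1] = 7 + 8 = 15) = 1 (attained at k = 0)
  C[1][0] = min over k of (A[1][0] + B[0][0] = 8 + 10 = 18, A[1][1] + B[1][0] = 7 + -4 = 3) = 3 (attained at k = 1)
  C[1][1] = min over k of (A[1][0] + B[0][1] = 8 + 3 = 11, A[1][1] + B[1][1] = 7 + 8 = 15) = 11 (attained at k = 0)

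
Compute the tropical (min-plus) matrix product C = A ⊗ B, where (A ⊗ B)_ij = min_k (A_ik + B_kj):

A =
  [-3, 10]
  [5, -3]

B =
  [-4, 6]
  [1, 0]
A ⊗ B =
  [-7, 3]
  [-2, -3]

Apply the min-plus product entry-by-entry:
  C[0][0] = min over k of (A[0][0] + B[0][0] = -3 + -4 = -7, A[0][1] + B[1][0] = 10 + 1 = 11) = -7 (attained at k = 0)
  C[0][1] = min over k of (A[0][0] + B[0][1] = -3 + 6 = 3, A[0][1] + B[1][1] = 10 + 0 = 10) = 3 (attained at k = 0)
  C[1][0] = min over k of (A[1][0] + B[0][0] = 5 + -4 = 1, A[1][1] + B[1][0] = -3 + 1 = -2) = -2 (attained at k = 1)
  C[1][1] = min over k of (A[1][0] + B[0][1] = 5 + 6 = 11, A[1][1] + B[1][1] = -3 + 0 = -3) = -3 (attained at k = 1)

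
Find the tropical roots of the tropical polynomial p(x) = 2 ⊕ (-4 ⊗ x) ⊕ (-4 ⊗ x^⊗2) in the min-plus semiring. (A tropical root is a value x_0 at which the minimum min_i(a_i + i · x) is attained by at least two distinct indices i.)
Roots: {0, 6}

Each tropical root is a break point of the lower envelope of the lines y = a_i + i · x (there are 3 lines, with slopes 0, 1, ..., 2). Only the lines that attain the minimum somewhere contribute to roots; other lines are dominated. Here the surviving (envelope) indices are i = 2, i = 1, i = 0.
Intersections between consecutive envelope lines give the roots: for adjacent envelope indices i < j the intersection is x = (a_i − a_j) / (j − i). Reading off the sorted break points: {0, 6}.
Verification: at each break x_0, at least two indices attain the minimum of min_i(a_i + i · x_0).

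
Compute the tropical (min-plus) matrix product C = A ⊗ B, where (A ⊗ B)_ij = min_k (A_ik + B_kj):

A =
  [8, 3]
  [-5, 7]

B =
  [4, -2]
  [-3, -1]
A ⊗ B =
  [0, 2]
  [-1, -7]

Apply the min-plus product entry-by-entry:
  C[0][0] = min over k of (A[0][0] + B[0][0] = 8 + 4 = 12, A[0][1] + B[1][0] = 3 + -3 = 0) = 0 (attained at k = 1)
  C[0][1] = min over k of (A[0][0] + B[0][1] = 8 + -2 = 6, A[0][1] + B[1][1] = 3 + -1 = 2) = 2 (attained at k = 1)
  C[1][0] = min over k of (A[1][0] + B[0][0] = -5 + 4 = -1, A[1][1] + B[1][0] = 7 + -3 = 4) = -1 (attained at k = 0)
  C[1][1] = min over k of (A[1][0] + B[0][1] = -5 + -2 = -7, A[1][1] + B[1][1] = 7 + -1 = 6) = -7 (attained at k = 0)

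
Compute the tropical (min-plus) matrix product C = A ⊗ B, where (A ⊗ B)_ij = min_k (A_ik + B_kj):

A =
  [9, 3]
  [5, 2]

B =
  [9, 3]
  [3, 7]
A ⊗ B =
  [6, 10]
  [5, 8]

Apply the min-plus product entry-by-entry:
  C[0][0] = min over k of (A[0][0] + B[0][0] = 9 + 9 = 18, A[0][1] + B[1][0] = 3 + 3 = 6) = 6 (attained at k = 1)
  C[0][1] = min over k of (A[0][0] + B[0][1] = 9 + 3 = 12, A[0][1] + B[1][1] = 3 + 7 = 10) = 10 (attained at k = 1)
  C[1][0] = min over k of (A[1][0] + B[0][0] = 5 + 9 = 14, A[1][1] + B[1][0] = 2 + 3 = 5) = 5 (attained at k = 1)
  C[1][1] = min over k of (A[1][0] + B[0][1] = 5 + 3 = 8, A[1][1] + B[1][1] = 2 + 7 = 9) = 8 (attained at k = 0)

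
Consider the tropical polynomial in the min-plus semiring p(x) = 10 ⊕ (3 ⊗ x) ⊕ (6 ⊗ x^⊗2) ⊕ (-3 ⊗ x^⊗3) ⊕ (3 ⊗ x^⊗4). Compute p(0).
p(0) = -3

A tropical monomial a ⊗ x^⊗i evaluates to a + i · x. Evaluating each term at x = 0:
  Term 0 contributes 10 + 0 · 0 = 10
  Term 1 contributes 3 + 1 · 0 = 3
  Term 2 contributes 6 + 2 · 0 = 6
  Term 3 contributes -3 + 3 · 0 = -3
  Term 4 contributes 3 + 4 · 0 = 3
p(0) = ⊕ of these = min[10, 3, 6, -3, 3] = -3.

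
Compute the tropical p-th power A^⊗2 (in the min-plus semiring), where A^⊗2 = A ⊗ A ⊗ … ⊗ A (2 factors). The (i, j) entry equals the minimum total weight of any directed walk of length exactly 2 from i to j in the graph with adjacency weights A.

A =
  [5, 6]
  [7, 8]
A^⊗2 =
  [10, 11]
  [12, 13]

Each entry (A^⊗2)_ij equals the minimum over all length-2 walks i = v_0 → v_1 → … → v_2 = j of Σ_t A[v_t][v_{t+1}]. For example, for (i, j) = (0, 1) we minimise over 2 possible intermediate vertex sequences; the minimum is 11, attained along the walk 0 → 0 → 1.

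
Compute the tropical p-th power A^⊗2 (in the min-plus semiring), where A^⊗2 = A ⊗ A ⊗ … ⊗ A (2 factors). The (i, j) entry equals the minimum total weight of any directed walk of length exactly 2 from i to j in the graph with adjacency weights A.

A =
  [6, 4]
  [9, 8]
A^⊗2 =
  [12, 10]
  [15, 13]

Each entry (A^⊗2)_ij equals the minimum over all length-2 walks i = v_0 → v_1 → … → v_2 = j of Σ_t A[v_t][v_{t+1}]. For example, for (i, j) = (0, 1) we minimise over 2 possible intermediate vertex sequences; the minimum is 10, attained along the walk 0 → 0 → 1.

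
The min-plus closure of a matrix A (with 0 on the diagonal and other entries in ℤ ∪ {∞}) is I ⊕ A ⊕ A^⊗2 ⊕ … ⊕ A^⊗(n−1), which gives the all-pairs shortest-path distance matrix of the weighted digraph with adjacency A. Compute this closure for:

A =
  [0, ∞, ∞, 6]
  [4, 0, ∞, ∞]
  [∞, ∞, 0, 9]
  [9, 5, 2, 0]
Closure =
  [0, 11, 8, 6]
  [4, 0, 12, 10]
  [18, 14, 0, 9]
  [9, 5, 2, 0]

This is the Floyd-Warshall all-pairs shortest-path computation. For each intermediate vertex k = 0, 1, …, 3, update dist[i][j] ← min(dist[i][j], dist[i][k] + dist[k][j]). The final matrix gives, for each (i, j), the minimum total weight of any directed path from i to j (possibly empty when i = j).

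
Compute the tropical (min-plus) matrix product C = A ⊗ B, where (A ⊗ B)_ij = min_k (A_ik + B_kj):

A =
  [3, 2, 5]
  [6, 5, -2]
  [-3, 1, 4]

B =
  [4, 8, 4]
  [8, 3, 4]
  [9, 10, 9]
A ⊗ B =
  [7, 5, 6]
  [7, 8, 7]
  [1, 4, 1]

Apply the min-plus product entry-by-entry:
  C[0][0] = min over k of (A[0][0] + B[0][0] = 3 + 4 = 7, A[0][1] + B[1][0] = 2 + 8 = 10, A[0][2] + B[2][0] = 5 + 9 = 14) = 7 (attained at k = 0)
  C[0][1] = min over k of (A[0][0] + B[0][1] = 3 + 8 = 11, A[0][1] + B[1][1] = 2 + 3 = 5, A[0][2] + B[2][1] = 5 + 10 = 15) = 5 (attained at k = 1)
  C[0][2] = min over k of (A[0][0] + B[0][2] = 3 + 4 = 7, A[0][1] + B[1][2] = 2 + 4 = 6, A[0][2] + B[2][2] = 5 + 9 = 14) = 6 (attained at k = 1)
  C[1][0] = min over k of (A[1][0] + B[0][0] = 6 + 4 = 10, A[1][1] + B[1][0] = 5 + 8 = 13, A[1][2] + B[2][0] = -2 + 9 = 7) = 7 (attained at k = 2)
  C[1][1] = min over k of (A[1][0] + B[0][1] = 6 + 8 = 14, A[1][1] + B[1][1] = 5 + 3 = 8, A[1][2] + B[2][1] = -2 + 10 = 8) = 8 (attained at k = 1)
  C[1][2] = min over k of (A[1][0] + B[0][2] = 6 + 4 = 10, A[1][1] + B[1][2] = 5 + 4 = 9, A[1][2] + B[2][2] = -2 + 9 = 7) = 7 (attained at k = 2)
  C[2][0] = min over k of (A[2][0] + B[0][0] = -3 + 4 = 1, A[2][1] + B[1][0] = 1 + 8 = 9, A[2][2] + B[2][0] = 4 + 9 = 13) = 1 (attained at k = 0)
  C[2][1] = min over k of (A[2][0] + B[0][1] = -3 + 8 = 5, A[2][1] + B[1][1] = 1 + 3 = 4, A[2][2] + B[2][1] = 4 + 10 = 14) = 4 (attained at k = 1)
  C[2][2] = min over k of (A[2][0] + B[0][2] = -3 + 4 = 1, A[2][1] + B[1][2] = 1 + 4 = 5, A[2][2] + B[2][2] = 4 + 9 = 13) = 1 (attained at k = 0)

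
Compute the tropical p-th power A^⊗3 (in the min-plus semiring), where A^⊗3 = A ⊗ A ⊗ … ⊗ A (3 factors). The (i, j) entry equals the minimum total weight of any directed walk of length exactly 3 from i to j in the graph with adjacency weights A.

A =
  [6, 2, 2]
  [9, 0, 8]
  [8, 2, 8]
A^⊗3 =
  [11, 2, 10]
  [9, 0, 8]
  [11, 2, 10]

Each entry (A^⊗3)_ij equals the minimum over all length-3 walks i = v_0 → v_1 → … → v_3 = j of Σ_t A[v_t][v_{t+1}]. For example, for (i, j) = (0, 2) we minimise over 9 possible intermediate vertex sequences; the minimum is 10, attained along the walk 0 → 1 → 1 → 2.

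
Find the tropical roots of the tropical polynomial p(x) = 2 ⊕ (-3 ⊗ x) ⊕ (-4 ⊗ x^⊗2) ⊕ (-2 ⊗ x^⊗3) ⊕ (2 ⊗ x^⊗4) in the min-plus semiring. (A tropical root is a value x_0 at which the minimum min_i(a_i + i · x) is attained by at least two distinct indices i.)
Roots: {-4, -2, 1, 5}

Each tropical root is a break point of the lower envelope of the lines y = a_i + i · x (there are 5 lines, with slopes 0, 1, ..., 4). Only the lines that attain the minimum somewhere contribute to roots; other lines are dominated. Here the surviving (envelope) indices are i = 4, i = 3, i = 2, i = 1, i = 0.
Intersections between consecutive envelope lines give the roots: for adjacent envelope indices i < j the intersection is x = (a_i − a_j) / (j − i). Reading off the sorted break points: {-4, -2, 1, 5}.
Verification: at each break x_0, at least two indices attain the minimum of min_i(a_i + i · x_0).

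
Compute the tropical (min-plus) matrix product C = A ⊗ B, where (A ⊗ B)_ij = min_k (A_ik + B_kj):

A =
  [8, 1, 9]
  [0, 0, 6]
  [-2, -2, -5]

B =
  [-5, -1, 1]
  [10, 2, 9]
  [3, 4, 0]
A ⊗ B =
  [3, 3, 9]
  [-5, -1, 1]
  [-7, -3, -5]

Apply the min-plus product entry-by-entry:
  C[0][0] = min over k of (A[0][0] + B[0][0] = 8 + -5 = 3, A[0][1] + B[1][0] = 1 + 10 = 11, A[0][2] + B[2][0] = 9 + 3 = 12) = 3 (attained at k = 0)
  C[0][1] = min over k of (A[0][0] + B[0][1] = 8 + -1 = 7, A[0][1] + B[1][1] = 1 + 2 = 3, A[0][2] + B[2][1] = 9 + 4 = 13) = 3 (attained at k = 1)
  C[0][2] = min over k of (A[0][0] + B[0][2] = 8 + 1 = 9, A[0][1] + B[1][2] = 1 + 9 = 10, A[0][2] + B[2][2] = 9 + 0 = 9) = 9 (attained at k = 0)
  C[1][0] = min over k of (A[1][0] + B[0][0] = 0 + -5 = -5, A[1][1] + B[1][0] = 0 + 10 = 10, A[1][2] + B[2][0] = 6 + 3 = 9) = -5 (attained at k = 0)
  C[1][1] = min over k of (A[1][0] + B[0][1] = 0 + -1 = -1, A[1][1] + B[1][1] = 0 + 2 = 2, A[1][2] + B[2][1] = 6 + 4 = 10) = -1 (attained at k = 0)
  C[1][2] = min over k of (A[1][0] + B[0][2] = 0 + 1 = 1, A[1][1] + B[1][2] = 0 + 9 = 9, A[1][2] + B[2][2] = 6 + 0 = 6) = 1 (attained at k = 0)
  C[2][0] = min over k of (A[2][0] + B[0][0] = -2 + -5 = -7, A[2][1] + B[1][0] = -2 + 10 = 8, A[2][2] + B[2][0] = -5 + 3 = -2) = -7 (attained at k = 0)
  C[2][1] = min over k of (A[2][0] + B[0][1] = -2 + -1 = -3, A[2][1] + B[1][1] = -2 + 2 = 0, A[2][2] + B[2][1] = -5 + 4 = -1) = -3 (attained at k = 0)
  C[2][2] = min over k of (A[2][0] + B[0][2] = -2 + 1 = -1, A[2][1] + B[1][2] = -2 + 9 = 7, A[2][2] + B[2][2] = -5 + 0 = -5) = -5 (attained at k = 2)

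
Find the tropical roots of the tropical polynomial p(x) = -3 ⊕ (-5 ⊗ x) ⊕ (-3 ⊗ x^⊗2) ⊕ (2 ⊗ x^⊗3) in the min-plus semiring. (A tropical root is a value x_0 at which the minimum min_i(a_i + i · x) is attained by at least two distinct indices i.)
Roots: {-5, -2, 2}

Each tropical root is a break point of the lower envelope of the lines y = a_i + i · x (there are 4 lines, with slopes 0, 1, ..., 3). Only the lines that attain the minimum somewhere contribute to roots; other lines are dominated. Here the surviving (envelope) indices are i = 3, i = 2, i = 1, i = 0.
Intersections between consecutive envelope lines give the roots: for adjacent envelope indices i < j the intersection is x = (a_i − a_j) / (j − i). Reading off the sorted break points: {-5, -2, 2}.
Verification: at each break x_0, at least two indices attain the minimum of min_i(a_i + i · x_0).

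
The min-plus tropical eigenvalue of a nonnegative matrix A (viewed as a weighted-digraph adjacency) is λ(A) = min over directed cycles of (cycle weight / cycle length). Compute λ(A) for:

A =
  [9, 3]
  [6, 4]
λ(A) = 4

Enumerate directed cycles and compute their means (weight / length). Sample:
  cycle 0 → 0: weight = 9, length = 1, mean = 9/1 ≈ 9.000
  cycle 1 → 1: weight = 4, length = 1, mean = 4/1 ≈ 4.000
  cycle 0 → 1 → 0: weight = 9, length = 2, mean = 9/2 ≈ 4.500
  cycle 1 → 0 → 1: weight = 9, length = 2, mean = 9/2 ≈ 4.500
Minimum mean = 4.000, attained e.g. along the cycle 1 → 1 with weight 4 and length 1. So λ(A) = 4/1 = 4.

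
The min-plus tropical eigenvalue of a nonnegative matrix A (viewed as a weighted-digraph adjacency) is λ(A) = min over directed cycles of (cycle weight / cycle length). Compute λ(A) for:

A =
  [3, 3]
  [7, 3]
λ(A) = 3

Enumerate directed cycles and compute their means (weight / length). Sample:
  cycle 0 → 0: weight = 3, length = 1, mean = 3/1 ≈ 3.000
  cycle 1 → 1: weight = 3, length = 1, mean = 3/1 ≈ 3.000
  cycle 0 → 1 → 0: weight = 10, length = 2, mean = 10/2 ≈ 5.000
  cycle 1 → 0 → 1: weight = 10, length = 2, mean = 10/2 ≈ 5.000
Minimum mean = 3.000, attained e.g. along the cycle 0 → 0 with weight 3 and length 1. So λ(A) = 3/1 = 3.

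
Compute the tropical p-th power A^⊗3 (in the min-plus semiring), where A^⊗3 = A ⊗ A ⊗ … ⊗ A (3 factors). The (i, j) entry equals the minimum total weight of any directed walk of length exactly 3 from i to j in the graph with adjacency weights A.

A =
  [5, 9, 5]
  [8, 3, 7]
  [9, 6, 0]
A^⊗3 =
  [14, 11, 5]
  [14, 9, 7]
  [9, 6, 0]

Each entry (A^⊗3)_ij equals the minimum over all length-3 walks i = v_0 → v_1 → … → v_3 = j of Σ_t A[v_t][v_{t+1}]. For example, for (i, j) = (0, 2) we minimise over 9 possible intermediate vertex sequences; the minimum is 5, attained along the walk 0 → 2 → 2 → 2.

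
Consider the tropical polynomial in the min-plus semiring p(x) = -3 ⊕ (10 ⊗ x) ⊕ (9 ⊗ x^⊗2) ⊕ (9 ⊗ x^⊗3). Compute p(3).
p(3) = -3

A tropical monomial a ⊗ x^⊗i evaluates to a + i · x. Evaluating each term at x = 3:
  Term 0 contributes -3 + 0 · 3 = -3
  Term 1 contributes 10 + 1 · 3 = 13
  Term 2 contributes 9 + 2 · 3 = 15
  Term 3 contributes 9 + 3 · 3 = 18
p(3) = ⊕ of these = min[-3, 13, 15, 18] = -3.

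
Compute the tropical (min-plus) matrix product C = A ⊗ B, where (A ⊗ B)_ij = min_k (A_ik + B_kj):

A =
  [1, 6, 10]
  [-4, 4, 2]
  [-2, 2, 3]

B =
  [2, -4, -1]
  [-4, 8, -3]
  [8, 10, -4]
A ⊗ B =
  [2, -3, 0]
  [-2, -8, -5]
  [-2, -6, -3]

Apply the min-plus product entry-by-entry:
  C[0][0] = min over k of (A[0][0] + B[0][0] = 1 + 2 = 3, A[0][1] + B[1][0] = 6 + -4 = 2, A[0][2] + B[2][0] = 10 + 8 = 18) = 2 (attained at k = 1)
  C[0][1] = min over k of (A[0][0] + B[0][1] = 1 + -4 = -3, A[0][1] + B[1][1] = 6 + 8 = 14, A[0][2] + B[2][1] = 10 + 10 = 20) = -3 (attained at k = 0)
  C[0][2] = min over k of (A[0][0] + B[0][2] = 1 + -1 = 0, A[0][1] + B[1][2] = 6 + -3 = 3, A[0][2] + B[2][2] = 10 + -4 = 6) = 0 (attained at k = 0)
  C[1][0] = min over k of (A[1][0] + B[0][0] = -4 + 2 = -2, A[1][1] + B[1][0] = 4 + -4 = 0, A[1][2] + B[2][0] = 2 + 8 = 10) = -2 (attained at k = 0)
  C[1][1] = min over k of (A[1][0] + B[0][1] = -4 + -4 = -8, A[1][1] + B[1][1] = 4 + 8 = 12, A[1][2] + B[2][1] = 2 + 10 = 12) = -8 (attained at k = 0)
  C[1][2] = min over k of (A[1][0] + B[0][2] = -4 + -1 = -5, A[1][1] + B[1][2] = 4 + -3 = 1, A[1][2] + B[2][2] = 2 + -4 = -2) = -5 (attained at k = 0)
  C[2][0] = min over k of (A[2][0] + B[0][0] = -2 + 2 = 0, A[2][1] + B[1][0] = 2 + -4 = -2, A[2][2] + B[2][0] = 3 + 8 = 11) = -2 (attained at k = 1)
  C[2][1] = min over k of (A[2][0] + B[0][1] = -2 + -4 = -6, A[2][1] + B[1][1] = 2 + 8 = 10, A[2][2] + B[2][1] = 3 + 10 = 13) = -6 (attained at k = 0)
  C[2][2] = min over k of (A[2][0] + B[0][2] = -2 + -1 = -3, A[2][1] + B[1][2] = 2 + -3 = -1, A[2][2] + B[2][2] = 3 + -4 = -1) = -3 (attained at k = 0)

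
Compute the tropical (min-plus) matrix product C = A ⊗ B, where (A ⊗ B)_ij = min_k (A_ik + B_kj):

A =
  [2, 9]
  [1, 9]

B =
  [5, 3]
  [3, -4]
A ⊗ B =
  [7, 5]
  [6, 4]

Apply the min-plus product entry-by-entry:
  C[0][0] = min over k of (A[0][0] + B[0][0] = 2 + 5 = 7, A[0][1] + B[1][0] = 9 + 3 = 12) = 7 (attained at k = 0)
  C[0][1] = min over k of (A[0][0] + B[0][1] = 2 + 3 = 5, A[0][1] + B[1][1] = 9 + -4 = 5) = 5 (attained at k = 0)
  C[1][0] = min over k of (A[1][0] + B[0][0] = 1 + 5 = 6, A[1][1] + B[1][0] = 9 + 3 = 12) = 6 (attained at k = 0)
  C[1][1] = min over k of (A[1][0] + B[0][1] = 1 + 3 = 4, A[1][1] + B[1][1] = 9 + -4 = 5) = 4 (attained at k = 0)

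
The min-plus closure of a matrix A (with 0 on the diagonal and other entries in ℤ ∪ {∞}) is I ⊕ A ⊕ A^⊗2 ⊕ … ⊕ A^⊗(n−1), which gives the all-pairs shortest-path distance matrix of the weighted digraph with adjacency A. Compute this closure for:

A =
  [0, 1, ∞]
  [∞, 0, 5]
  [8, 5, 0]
Closure =
  [0, 1, 6]
  [13, 0, 5]
  [8, 5, 0]

This is the Floyd-Warshall all-pairs shortest-path computation. For each intermediate vertex k = 0, 1, …, 2, update dist[i][j] ← min(dist[i][j], dist[i][k] + dist[k][j]). The final matrix gives, for each (i, j), the minimum total weight of any directed path from i to j (possibly empty when i = j).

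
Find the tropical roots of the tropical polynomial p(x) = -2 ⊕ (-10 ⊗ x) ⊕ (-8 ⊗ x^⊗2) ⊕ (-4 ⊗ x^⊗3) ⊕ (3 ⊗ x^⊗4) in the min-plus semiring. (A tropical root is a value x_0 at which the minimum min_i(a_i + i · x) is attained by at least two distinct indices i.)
Roots: {-7, -4, -2, 8}

Each tropical root is a break point of the lower envelope of the lines y = a_i + i · x (there are 5 lines, with slopes 0, 1, ..., 4). Only the lines that attain the minimum somewhere contribute to roots; other lines are dominated. Here the surviving (envelope) indices are i = 4, i = 3, i = 2, i = 1, i = 0.
Intersections between consecutive envelope lines give the roots: for adjacent envelope indices i < j the intersection is x = (a_i − a_j) / (j − i). Reading off the sorted break points: {-7, -4, -2, 8}.
Verification: at each break x_0, at least two indices attain the minimum of min_i(a_i + i · x_0).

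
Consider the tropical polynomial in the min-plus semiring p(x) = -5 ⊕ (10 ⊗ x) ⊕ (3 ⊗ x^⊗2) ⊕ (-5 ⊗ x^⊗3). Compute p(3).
p(3) = -5

A tropical monomial a ⊗ x^⊗i evaluates to a + i · x. Evaluating each term at x = 3:
  Term 0 contributes -5 + 0 · 3 = -5
  Term 1 contributes 10 + 1 · 3 = 13
  Term 2 contributes 3 + 2 · 3 = 9
  Term 3 contributes -5 + 3 · 3 = 4
p(3) = ⊕ of these = min[-5, 13, 9, 4] = -5.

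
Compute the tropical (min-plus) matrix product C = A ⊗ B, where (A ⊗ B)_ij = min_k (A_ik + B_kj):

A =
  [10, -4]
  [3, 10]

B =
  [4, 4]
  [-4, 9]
A ⊗ B =
  [-8, 5]
  [6, 7]

Apply the min-plus product entry-by-entry:
  C[0][0] = min over k of (A[0][0] + B[0][0] = 10 + 4 = 14, A[0][1] + B[1][0] = -4 + -4 = -8) = -8 (attained at k = 1)
  C[0][1] = min over k of (A[0][0] + B[0][1] = 10 + 4 = 14, A[0][1] + B[1][1] = -4 + 9 = 5) = 5 (attained at k = 1)
  C[1][0] = min over k of (A[1][0] + B[0][0] = 3 + 4 = 7, A[1][1] + B[1][0] = 10 + -4 = 6) = 6 (attained at k = 1)
  C[1][1] = min over k of (A[1][0] + B[0][1] = 3 + 4 = 7, A[1][1] + B[1][1] = 10 + 9 = 19) = 7 (attained at k = 0)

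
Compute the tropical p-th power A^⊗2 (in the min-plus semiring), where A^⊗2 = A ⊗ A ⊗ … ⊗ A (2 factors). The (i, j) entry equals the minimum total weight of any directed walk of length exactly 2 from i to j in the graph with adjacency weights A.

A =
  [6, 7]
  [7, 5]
A^⊗2 =
  [12, 12]
  [12, 10]

Each entry (A^⊗2)_ij equals the minimum over all length-2 walks i = v_0 → v_1 → … → v_2 = j of Σ_t A[v_t][v_{t+1}]. For example, for (i, j) = (0, 1) we minimise over 2 possible intermediate vertex sequences; the minimum is 12, attained along the walk 0 → 1 → 1.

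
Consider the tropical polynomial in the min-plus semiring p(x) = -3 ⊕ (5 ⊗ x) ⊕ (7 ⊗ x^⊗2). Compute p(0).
p(0) = -3

A tropical monomial a ⊗ x^⊗i evaluates to a + i · x. Evaluating each term at x = 0:
  Term 0 contributes -3 + 0 · 0 = -3
  Term 1 contributes 5 + 1 · 0 = 5
  Term 2 contributes 7 + 2 · 0 = 7
p(0) = ⊕ of these = min[-3, 5, 7] = -3.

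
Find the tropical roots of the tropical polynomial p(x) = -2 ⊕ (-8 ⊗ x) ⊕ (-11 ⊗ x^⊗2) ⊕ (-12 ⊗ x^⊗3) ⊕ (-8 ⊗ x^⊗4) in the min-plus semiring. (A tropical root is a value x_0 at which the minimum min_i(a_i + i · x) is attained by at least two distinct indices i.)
Roots: {-4, 1, 3, 6}

Each tropical root is a break point of the lower envelope of the lines y = a_i + i · x (there are 5 lines, with slopes 0, 1, ..., 4). Only the lines that attain the minimum somewhere contribute to roots; other lines are dominated. Here the surviving (envelope) indices are i = 4, i = 3, i = 2, i = 1, i = 0.
Intersections between consecutive envelope lines give the roots: for adjacent envelope indices i < j the intersection is x = (a_i − a_j) / (j − i). Reading off the sorted break points: {-4, 1, 3, 6}.
Verification: at each break x_0, at least two indices attain the minimum of min_i(a_i + i · x_0).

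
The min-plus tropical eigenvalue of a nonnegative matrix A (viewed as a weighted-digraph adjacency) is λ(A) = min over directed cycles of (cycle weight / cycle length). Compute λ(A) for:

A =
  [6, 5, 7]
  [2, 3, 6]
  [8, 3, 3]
λ(A) = 3

Enumerate directed cycles and compute their means (weight / length). Sample:
  cycle 0 → 0: weight = 6, length = 1, mean = 6/1 ≈ 6.000
  cycle 1 → 1: weight = 3, length = 1, mean = 3/1 ≈ 3.000
  cycle 2 → 2: weight = 3, length = 1, mean = 3/1 ≈ 3.000
  cycle 0 → 1 → 0: weight = 7, length = 2, mean = 7/2 ≈ 3.500
  cycle 0 → 2 → 0: weight = 15, length = 2, mean = 15/2 ≈ 7.500
  cycle 1 → 0 → 1: weight = 7, length = 2, mean = 7/2 ≈ 3.500
Minimum mean = 3.000, attained e.g. along the cycle 1 → 1 with weight 3 and length 1. So λ(A) = 3/1 = 3.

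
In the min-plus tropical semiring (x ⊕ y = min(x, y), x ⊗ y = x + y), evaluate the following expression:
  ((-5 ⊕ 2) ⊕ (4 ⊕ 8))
((-5 ⊕ 2) ⊕ (4 ⊕ 8)) = -5

Expand innermost to outermost. Recall ⊕ takes the minimum of its arguments and ⊗ takes their sum. Working out the expression ((-5 ⊕ 2) ⊕ (4 ⊕ 8)) gives -5.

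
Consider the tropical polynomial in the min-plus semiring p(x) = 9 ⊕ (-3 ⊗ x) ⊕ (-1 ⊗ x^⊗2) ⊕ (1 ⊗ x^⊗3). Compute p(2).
p(2) = -1

A tropical monomial a ⊗ x^⊗i evaluates to a + i · x. Evaluating each term at x = 2:
  Term 0 contributes 9 + 0 · 2 = 9
  Term 1 contributes -3 + 1 · 2 = -1
  Term 2 contributes -1 + 2 · 2 = 3
  Term 3 contributes 1 + 3 · 2 = 7
p(2) = ⊕ of these = min[9, -1, 3, 7] = -1.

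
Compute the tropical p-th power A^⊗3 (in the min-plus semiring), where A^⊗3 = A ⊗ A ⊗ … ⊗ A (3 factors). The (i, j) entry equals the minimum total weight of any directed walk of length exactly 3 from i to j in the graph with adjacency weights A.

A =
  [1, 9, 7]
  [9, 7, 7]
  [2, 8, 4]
A^⊗3 =
  [3, 11, 9]
  [10, 18, 15]
  [4, 12, 10]

Each entry (A^⊗3)_ij equals the minimum over all length-3 walks i = v_0 → v_1 → … → v_3 = j of Σ_t A[v_t][v_{t+1}]. For example, for (i, j) = (0, 2) we minimise over 9 possible intermediate vertex sequences; the minimum is 9, attained along the walk 0 → 0 → 0 → 2.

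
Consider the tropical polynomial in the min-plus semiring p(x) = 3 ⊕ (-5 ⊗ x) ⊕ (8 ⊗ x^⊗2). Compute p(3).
p(3) = -2

A tropical monomial a ⊗ x^⊗i evaluates to a + i · x. Evaluating each term at x = 3:
  Term 0 contributes 3 + 0 · 3 = 3
  Term 1 contributes -5 + 1 · 3 = -2
  Term 2 contributes 8 + 2 · 3 = 14
p(3) = ⊕ of these = min[3, -2, 14] = -2.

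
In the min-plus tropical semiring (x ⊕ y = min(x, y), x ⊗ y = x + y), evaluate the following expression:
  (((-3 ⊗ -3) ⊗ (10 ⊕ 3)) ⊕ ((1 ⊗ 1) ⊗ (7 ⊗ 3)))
(((-3 ⊗ -3) ⊗ (10 ⊕ 3)) ⊕ ((1 ⊗ 1) ⊗ (7 ⊗ 3))) = -3

Expand innermost to outermost. Recall ⊕ takes the minimum of its arguments and ⊗ takes their sum. Working out the expression (((-3 ⊗ -3) ⊗ (10 ⊕ 3)) ⊕ ((1 ⊗ 1) ⊗ (7 ⊗ 3))) gives -3.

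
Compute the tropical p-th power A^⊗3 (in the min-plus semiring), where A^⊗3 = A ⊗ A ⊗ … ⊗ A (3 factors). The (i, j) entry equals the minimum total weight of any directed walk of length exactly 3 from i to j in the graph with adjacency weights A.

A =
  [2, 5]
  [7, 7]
A^⊗3 =
  [6, 9]
  [11, 14]

Each entry (A^⊗3)_ij equals the minimum over all length-3 walks i = v_0 → v_1 → … → v_3 = j of Σ_t A[v_t][v_{t+1}]. For example, for (i, j) = (0, 1) we minimise over 4 possible intermediate vertex sequences; the minimum is 9, attained along the walk 0 → 0 → 0 → 1.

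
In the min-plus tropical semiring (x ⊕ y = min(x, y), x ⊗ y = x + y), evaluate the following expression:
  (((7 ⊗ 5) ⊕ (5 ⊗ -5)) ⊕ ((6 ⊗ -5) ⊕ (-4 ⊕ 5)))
(((7 ⊗ 5) ⊕ (5 ⊗ -5)) ⊕ ((6 ⊗ -5) ⊕ (-4 ⊕ 5))) = -4

Expand innermost to outermost. Recall ⊕ takes the minimum of its arguments and ⊗ takes their sum. Working out the expression (((7 ⊗ 5) ⊕ (5 ⊗ -5)) ⊕ ((6 ⊗ -5) ⊕ (-4 ⊕ 5))) gives -4.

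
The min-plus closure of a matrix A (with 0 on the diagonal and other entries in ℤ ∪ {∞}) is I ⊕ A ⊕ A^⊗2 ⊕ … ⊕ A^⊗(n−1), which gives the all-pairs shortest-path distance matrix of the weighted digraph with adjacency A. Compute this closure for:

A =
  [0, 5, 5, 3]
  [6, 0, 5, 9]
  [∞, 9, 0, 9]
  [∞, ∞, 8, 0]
Closure =
  [0, 5, 5, 3]
  [6, 0, 5, 9]
  [15, 9, 0, 9]
  [23, 17, 8, 0]

This is the Floyd-Warshall all-pairs shortest-path computation. For each intermediate vertex k = 0, 1, …, 3, update dist[i][j] ← min(dist[i][j], dist[i][k] + dist[k][j]). The final matrix gives, for each (i, j), the minimum total weight of any directed path from i to j (possibly empty when i = j).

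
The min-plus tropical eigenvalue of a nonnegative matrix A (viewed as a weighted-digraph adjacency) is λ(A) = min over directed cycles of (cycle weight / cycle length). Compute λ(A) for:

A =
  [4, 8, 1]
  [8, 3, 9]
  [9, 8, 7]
λ(A) = 3

Enumerate directed cycles and compute their means (weight / length). Sample:
  cycle 0 → 0: weight = 4, length = 1, mean = 4/1 ≈ 4.000
  cycle 1 → 1: weight = 3, length = 1, mean = 3/1 ≈ 3.000
  cycle 2 → 2: weight = 7, length = 1, mean = 7/1 ≈ 7.000
  cycle 0 → 1 → 0: weight = 16, length = 2, mean = 16/2 ≈ 8.000
  cycle 0 → 2 → 0: weight = 10, length = 2, mean = 10/2 ≈ 5.000
  cycle 1 → 0 → 1: weight = 16, length = 2, mean = 16/2 ≈ 8.000
Minimum mean = 3.000, attained e.g. along the cycle 1 → 1 with weight 3 and length 1. So λ(A) = 3/1 = 3.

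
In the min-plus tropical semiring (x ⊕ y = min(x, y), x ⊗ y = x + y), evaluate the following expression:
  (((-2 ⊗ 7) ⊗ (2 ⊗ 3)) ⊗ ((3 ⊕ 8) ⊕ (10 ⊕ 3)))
(((-2 ⊗ 7) ⊗ (2 ⊗ 3)) ⊗ ((3 ⊕ 8) ⊕ (10 ⊕ 3))) = 13

Expand innermost to outermost. Recall ⊕ takes the minimum of its arguments and ⊗ takes their sum. Working out the expression (((-2 ⊗ 7) ⊗ (2 ⊗ 3)) ⊗ ((3 ⊕ 8) ⊕ (10 ⊕ 3))) gives 13.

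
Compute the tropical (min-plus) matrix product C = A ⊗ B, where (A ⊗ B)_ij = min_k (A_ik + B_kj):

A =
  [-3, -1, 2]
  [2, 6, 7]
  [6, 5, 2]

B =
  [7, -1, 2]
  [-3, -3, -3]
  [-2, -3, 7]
A ⊗ B =
  [-4, -4, -4]
  [3, 1, 3]
  [0, -1, 2]

Apply the min-plus product entry-by-entry:
  C[0][0] = min over k of (A[0][0] + B[0][0] = -3 + 7 = 4, A[0][1] + B[1][0] = -1 + -3 = -4, A[0][2] + B[2][0] = 2 + -2 = 0) = -4 (attained at k = 1)
  C[0][1] = min over k of (A[0][0] + B[0][1] = -3 + -1 = -4, A[0][1] + B[1][1] = -1 + -3 = -4, A[0][2] + B[2][1] = 2 + -3 = -1) = -4 (attained at k = 0)
  C[0][2] = min over k of (A[0][0] + B[0][2] = -3 + 2 = -1, A[0][1] + B[1][2] = -1 + -3 = -4, A[0][2] + B[2][2] = 2 + 7 = 9) = -4 (attained at k = 1)
  C[1][0] = min over k of (A[1][0] + B[0][0] = 2 + 7 = 9, A[1][1] + B[1][0] = 6 + -3 = 3, A[1][2] + B[2][0] = 7 + -2 = 5) = 3 (attained at k = 1)
  C[1][1] = min over k of (A[1][0] + B[0][1] = 2 + -1 = 1, A[1][1] + B[1][1] = 6 + -3 = 3, A[1][2] + B[2][1] = 7 + -3 = 4) = 1 (attained at k = 0)
  C[1][2] = min over k of (A[1][0] + B[0][2] = 2 + 2 = 4, A[1][1] + B[1][2] = 6 + -3 = 3, A[1][2] + B[2][2] = 7 + 7 = 14) = 3 (attained at k = 1)
  C[2][0] = min over k of (A[2][0] + B[0][0] = 6 + 7 = 13, A[2][1] + B[1][0] = 5 + -3 = 2, A[2][2] + B[2][0] = 2 + -2 = 0) = 0 (attained at k = 2)
  C[2][1] = min over k of (A[2][0] + B[0][1] = 6 + -1 = 5, A[2][1] + B[1][1] = 5 + -3 = 2, A[2][2] + B[2][1] = 2 + -3 = -1) = -1 (attained at k = 2)
  C[2][2] = min over k of (A[2][0] + B[0][2] = 6 + 2 = 8, A[2][1] + B[1][2] = 5 + -3 = 2, A[2][2] + B[2][2] = 2 + 7 = 9) = 2 (attained at k = 1)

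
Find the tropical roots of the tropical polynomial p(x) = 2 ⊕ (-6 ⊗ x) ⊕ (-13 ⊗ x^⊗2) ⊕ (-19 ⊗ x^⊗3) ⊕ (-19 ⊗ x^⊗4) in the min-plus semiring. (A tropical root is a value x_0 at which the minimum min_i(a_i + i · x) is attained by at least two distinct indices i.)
Roots: {0, 6, 7, 8}

Each tropical root is a break point of the lower envelope of the lines y = a_i + i · x (there are 5 lines, with slopes 0, 1, ..., 4). Only the lines that attain the minimum somewhere contribute to roots; other lines are dominated. Here the surviving (envelope) indices are i = 4, i = 3, i = 2, i = 1, i = 0.
Intersections between consecutive envelope lines give the roots: for adjacent envelope indices i < j the intersection is x = (a_i − a_j) / (j − i). Reading off the sorted break points: {0, 6, 7, 8}.
Verification: at each break x_0, at least two indices attain the minimum of min_i(a_i + i · x_0).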